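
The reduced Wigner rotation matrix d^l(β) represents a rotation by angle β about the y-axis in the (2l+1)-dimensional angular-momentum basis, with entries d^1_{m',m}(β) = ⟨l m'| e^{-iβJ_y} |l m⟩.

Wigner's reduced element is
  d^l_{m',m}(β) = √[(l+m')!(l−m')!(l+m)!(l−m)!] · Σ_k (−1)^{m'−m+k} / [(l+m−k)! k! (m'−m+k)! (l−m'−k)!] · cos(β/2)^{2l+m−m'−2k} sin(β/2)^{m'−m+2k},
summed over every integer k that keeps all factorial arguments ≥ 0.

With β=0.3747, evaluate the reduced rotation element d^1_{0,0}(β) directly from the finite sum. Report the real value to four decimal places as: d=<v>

d^1_{0,0}(β=0.3747) via Wigner's sum:
Half-angle: c=0.982501, s=0.186256. N=√(1·1·1·1)=1.000000
k: max(0,(0)−(0))=0 … min(1+(0),1−(0))=1
  k=0: (−1)^0·1.0000/(1)·0.9825^2·0.1863^0 = +0.965309
  k=1: (−1)^1·1.0000/(1)·0.9825^0·0.1863^2 = -0.034691
d^1_{0,0}(0.3747) = +0.965309 -0.034691 = +0.930617

d=0.9306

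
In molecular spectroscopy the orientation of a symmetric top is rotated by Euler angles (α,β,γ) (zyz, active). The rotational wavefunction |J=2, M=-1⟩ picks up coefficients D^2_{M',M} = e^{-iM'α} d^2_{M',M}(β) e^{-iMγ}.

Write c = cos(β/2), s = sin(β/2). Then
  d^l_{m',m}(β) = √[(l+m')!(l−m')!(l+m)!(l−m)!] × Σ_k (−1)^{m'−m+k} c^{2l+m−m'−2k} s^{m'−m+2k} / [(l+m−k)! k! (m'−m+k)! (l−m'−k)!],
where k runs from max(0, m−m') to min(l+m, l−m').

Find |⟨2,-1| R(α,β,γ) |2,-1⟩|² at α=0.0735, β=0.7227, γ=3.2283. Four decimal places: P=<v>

D^2_{-1,-1}(0.0735,0.7227,3.2283) = e^{-i·-1·0.0735}·d^2_{-1,-1}(0.7227)·e^{-i·-1·3.2283}. Compute d first:
c=cos(0.7227/2)=0.935420, s=sin(0.7227/2)=0.353537; N=√[1·6·1·6]=6.000000
The bounds max(0,m−m')=0 and min(l+m,l−m')=1 give 2 terms
  k=0: (−1)^0·6.0000/(6)·0.9354^4·0.3535^0 = +0.765645
  k=1: (−1)^1·6.0000/(2)·0.9354^2·0.3535^2 = -0.328100
d^2_{-1,-1}(0.7227) = +0.765645 -0.328100 = +0.437545
|D^2_{-1,-1}|² = |d^2_{-1,-1}(β)|² = (+0.437545)² = 0.191446 (the z-rotation phases have unit modulus)

P=0.1914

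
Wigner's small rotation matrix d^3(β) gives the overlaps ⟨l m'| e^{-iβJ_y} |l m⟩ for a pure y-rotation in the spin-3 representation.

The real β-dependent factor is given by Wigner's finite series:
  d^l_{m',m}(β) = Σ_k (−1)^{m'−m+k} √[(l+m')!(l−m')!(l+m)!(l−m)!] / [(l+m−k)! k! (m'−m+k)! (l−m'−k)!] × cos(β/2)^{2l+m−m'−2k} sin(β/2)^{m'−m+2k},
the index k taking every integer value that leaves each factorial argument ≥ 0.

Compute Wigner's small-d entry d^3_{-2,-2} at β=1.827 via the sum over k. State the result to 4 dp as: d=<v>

d^3_{-2,-2}(β=1.827) via Wigner's sum:
With c≡cos(β/2)=0.610979 and s≡sin(β/2)=0.791647, N=[1·120·1·120]^{1/2}=120.000000
The bounds max(0,m−m')=0 and min(l+m,l−m')=1 give 2 terms
  k=0: (−1)^0·120.0000/(120)·0.6110^6·0.7916^0 = +0.052018
  k=1: (−1)^1·120.0000/(24)·0.6110^4·0.7916^2 = -0.436654
d^3_{-2,-2}(1.827) = +0.052018 -0.436654 = -0.384636

d=-0.3846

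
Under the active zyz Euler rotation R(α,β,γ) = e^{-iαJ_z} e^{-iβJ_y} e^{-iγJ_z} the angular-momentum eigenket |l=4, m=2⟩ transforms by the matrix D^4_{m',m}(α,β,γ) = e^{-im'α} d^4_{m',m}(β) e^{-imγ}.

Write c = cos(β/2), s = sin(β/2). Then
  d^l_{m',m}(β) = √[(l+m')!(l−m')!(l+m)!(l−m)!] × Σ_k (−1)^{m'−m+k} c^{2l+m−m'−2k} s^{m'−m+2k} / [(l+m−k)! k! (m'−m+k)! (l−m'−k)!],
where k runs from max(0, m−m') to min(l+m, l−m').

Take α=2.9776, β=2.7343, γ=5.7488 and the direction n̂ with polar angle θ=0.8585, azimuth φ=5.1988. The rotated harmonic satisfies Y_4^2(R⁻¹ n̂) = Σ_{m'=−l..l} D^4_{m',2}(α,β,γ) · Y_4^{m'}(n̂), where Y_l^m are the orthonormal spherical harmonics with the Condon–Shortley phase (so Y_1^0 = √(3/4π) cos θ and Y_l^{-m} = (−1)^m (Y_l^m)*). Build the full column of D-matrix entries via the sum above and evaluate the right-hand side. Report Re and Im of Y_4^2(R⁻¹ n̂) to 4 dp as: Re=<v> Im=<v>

Re=-0.3650 Im=-0.2206

Need the full column D^4_{m',2} for m'=−4..4 at α=2.9776, β=2.7343, γ=5.7488.
cos(β/2)=0.202242, sin(β/2)=0.979336
d^4_{-4,2}: single k=6 term ⇒ +0.190946;  D = +0.174906+0.076603i
d^4_{-3,2}: k∈[5..6] ⇒ +0.083648 -0.653816 = -0.570168;  D = +0.477924+0.310935i
d^4_{-2,2}: k∈[4..6] ⇒ +0.023083 -0.433024 +0.846160 = +0.436220;  D = +0.321903+0.294390i
d^4_{-1,2}: k∈[3..5] ⇒ +0.004494 -0.158080 +0.741358 = +0.587772;  D = -0.363161-0.462158i
d^4_{0,2}: k∈[2..4] ⇒ +0.000623 -0.038931 +0.342335 = +0.304027;  D = +0.146298+0.266513i
d^4_{1,2}: k∈[1..3] ⇒ +0.000057 -0.006741 +0.105386 = +0.098702;  D = -0.032733-0.093117i
d^4_{2,2}: k∈[0..2] ⇒ +0.000003 -0.000788 +0.023083 = +0.022299;  D = +0.003861+0.021962i
d^4_{3,2}: k∈[0..1] ⇒ -0.000051 +0.003567 = +0.003517;  D = -0.000035-0.003516i
d^4_{4,2}: single k=0 term ⇒ +0.000347;  D = -0.000053+0.000343i
Y_4^{m'}(θ=0.8585,φ=5.1988) and Σ D·Y over m':
  (+0.1749+0.0766i)·(-0.0532-0.1351i)  (+0.4779+0.3109i)·(-0.3525-0.0395i)  (+0.3219+0.2944i)·(-0.2147+0.3152i)  (-0.3632-0.4622i)·(-0.0011-0.0020i)  (+0.1463+0.2665i)·(-0.3627+0.0000i)  (-0.0327-0.0931i)·(+0.0011-0.0020i)  (+0.0039+0.0220i)·(-0.2147-0.3152i)  (-0.0000-0.0035i)·(+0.3525-0.0395i)  (-0.0001+0.0003i)·(-0.0532+0.1351i)
Y_4^2(R⁻¹ n̂) = -0.364966-0.220568i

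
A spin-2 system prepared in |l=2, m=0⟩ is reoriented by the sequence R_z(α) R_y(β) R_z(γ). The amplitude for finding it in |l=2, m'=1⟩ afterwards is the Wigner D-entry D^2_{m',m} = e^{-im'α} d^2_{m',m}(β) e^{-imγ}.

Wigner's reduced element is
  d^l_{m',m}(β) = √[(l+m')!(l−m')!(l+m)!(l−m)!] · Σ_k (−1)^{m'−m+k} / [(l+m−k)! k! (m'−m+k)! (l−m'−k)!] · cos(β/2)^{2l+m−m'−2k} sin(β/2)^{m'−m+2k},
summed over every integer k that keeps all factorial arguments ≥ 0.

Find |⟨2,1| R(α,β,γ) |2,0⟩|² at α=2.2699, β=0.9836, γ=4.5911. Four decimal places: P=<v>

First d^2_{1,0}(β=0.9836), then the phase factors e^{-i(1)α} and e^{-i(0)γ}:
With c≡cos(β/2)=0.881484 and s≡sin(β/2)=0.472213, N=[6·1·2·2]^{1/2}=4.898979
k∈{0,1} keeps every argument non-negative
  k=0: (−1)^1·4.8990/(2)·0.8815^3·0.4722^1 = -0.792242
  k=1: (−1)^2·4.8990/(2)·0.8815^1·0.4722^3 = +0.227355
d^2_{1,0}(0.9836) = -0.792242 +0.227355 = -0.564886
|D^2_{1,0}|² = |d^2_{1,0}(β)|² = (-0.564886)² = 0.319097 (the z-rotation phases have unit modulus)

P=0.3191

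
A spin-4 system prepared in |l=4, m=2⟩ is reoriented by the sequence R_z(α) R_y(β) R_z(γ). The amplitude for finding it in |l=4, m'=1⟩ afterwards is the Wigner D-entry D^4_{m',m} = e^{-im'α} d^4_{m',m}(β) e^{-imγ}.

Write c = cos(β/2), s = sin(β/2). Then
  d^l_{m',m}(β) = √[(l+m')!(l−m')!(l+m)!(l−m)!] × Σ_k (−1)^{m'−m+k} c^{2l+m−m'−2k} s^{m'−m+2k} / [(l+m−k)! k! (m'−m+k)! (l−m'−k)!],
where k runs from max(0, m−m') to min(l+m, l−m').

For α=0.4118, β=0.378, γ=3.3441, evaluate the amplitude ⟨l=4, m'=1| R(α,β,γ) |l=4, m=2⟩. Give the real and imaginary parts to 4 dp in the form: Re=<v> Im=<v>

Re=0.3953 Im=-0.4209

First d^4_{1,2}(β=0.378), then the phase factors e^{-i(1)α} and e^{-i(2)γ}:
With c≡cos(β/2)=0.982193 and s≡sin(β/2)=0.187877, N=[120·6·720·2]^{1/2}=1018.233765
The bounds max(0,m−m')=1 and min(l+m,l−m')=3 give 3 terms
  k=1: (−1)^0·1018.2338/(240)·0.9822^7·0.1879^1 = +0.702888
  k=2: (−1)^1·1018.2338/(48)·0.9822^5·0.1879^3 = -0.128591
  k=3: (−1)^2·1018.2338/(72)·0.9822^3·0.1879^5 = +0.003137
d^4_{1,2}(0.378) = +0.702888 -0.128591 +0.003137 = +0.577434
Attach z-rotation phases: D = e^{-i(1)(0.4118)}·(+0.577434)·e^{-i(2)(3.3441)} = +0.395280-0.420931i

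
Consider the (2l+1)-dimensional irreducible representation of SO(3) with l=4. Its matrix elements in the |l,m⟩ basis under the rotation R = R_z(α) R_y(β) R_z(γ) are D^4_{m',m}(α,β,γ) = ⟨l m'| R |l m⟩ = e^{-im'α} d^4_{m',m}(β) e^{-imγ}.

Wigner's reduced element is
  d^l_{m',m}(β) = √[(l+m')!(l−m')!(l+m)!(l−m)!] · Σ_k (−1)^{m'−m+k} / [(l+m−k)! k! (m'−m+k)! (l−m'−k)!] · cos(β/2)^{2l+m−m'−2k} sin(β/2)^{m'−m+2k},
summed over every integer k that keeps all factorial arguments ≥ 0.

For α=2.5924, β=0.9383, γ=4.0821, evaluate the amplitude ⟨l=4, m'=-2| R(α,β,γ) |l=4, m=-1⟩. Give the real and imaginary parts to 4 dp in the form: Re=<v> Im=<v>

D^4_{-2,-1}(2.5924,0.9383,4.0821) = e^{-i·-2·2.5924}·d^4_{-2,-1}(0.9383)·e^{-i·-1·4.0821}. Compute d first:
Half-angle: c=0.891953, s=0.452128. N=√(2·720·6·120)=1018.233765
k: max(0,(-1)−(-2))=1 … min(4+(-1),4−(-2))=3
  k=1: (−1)^0·1018.2338/(240)·0.8920^7·0.4521^1 = +0.861572
  k=2: (−1)^1·1018.2338/(48)·0.8920^5·0.4521^3 = -1.106881
  k=3: (−1)^2·1018.2338/(72)·0.8920^3·0.4521^5 = +0.189605
d^4_{-2,-1}(0.9383) = +0.861572 -1.106881 +0.189605 = -0.055705
Attach z-rotation phases: D = e^{-i(-2)(2.5924)}·(-0.055705)·e^{-i(-1)(4.0821)} = +0.055012-0.008758i

Re=0.0550 Im=-0.0088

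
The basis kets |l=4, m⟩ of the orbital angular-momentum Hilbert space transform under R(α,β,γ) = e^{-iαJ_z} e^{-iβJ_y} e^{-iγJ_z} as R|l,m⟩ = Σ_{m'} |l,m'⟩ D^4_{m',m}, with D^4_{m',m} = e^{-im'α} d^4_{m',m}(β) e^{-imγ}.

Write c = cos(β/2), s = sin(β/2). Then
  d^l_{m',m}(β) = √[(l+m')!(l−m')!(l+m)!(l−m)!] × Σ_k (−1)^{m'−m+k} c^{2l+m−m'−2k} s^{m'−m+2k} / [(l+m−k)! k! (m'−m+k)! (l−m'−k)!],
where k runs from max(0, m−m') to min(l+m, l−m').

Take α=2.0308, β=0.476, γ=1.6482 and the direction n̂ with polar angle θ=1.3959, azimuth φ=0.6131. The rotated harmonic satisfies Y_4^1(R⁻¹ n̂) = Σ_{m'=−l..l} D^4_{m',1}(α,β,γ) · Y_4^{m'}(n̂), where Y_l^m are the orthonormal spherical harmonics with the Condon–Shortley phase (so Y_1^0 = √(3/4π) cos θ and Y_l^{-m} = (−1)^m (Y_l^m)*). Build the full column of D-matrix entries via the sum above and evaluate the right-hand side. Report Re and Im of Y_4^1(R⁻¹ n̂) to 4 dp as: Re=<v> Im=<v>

Need the full column D^4_{m',1} for m'=−4..4 at α=2.0308, β=0.476, γ=1.6482.
cos(β/2)=0.971811, sin(β/2)=0.235759
d^4_{-4,1}: single k=5 term ⇒ +0.005002;  D = +0.004911+0.000954i
d^4_{-3,1}: k∈[4..5] ⇒ +0.036452 -0.001287 = +0.035165;  D = -0.009318-0.033908i
d^4_{-2,1}: k∈[3..5] ⇒ +0.160632 -0.014181 +0.000167 = +0.146618;  D = -0.109433+0.097578i
d^4_{-1,1}: k∈[2..5] ⇒ +0.468199 -0.082666 +0.002433 -0.000010 = +0.387956;  D = +0.359906+0.144837i
d^4_{0,1}: k∈[1..4] ⇒ +0.863094 -0.304778 +0.017937 -0.000176 = +0.576077;  D = -0.044546-0.574353i
d^4_{1,1}: k∈[0..3] ⇒ +0.795529 -0.702298 +0.082666 -0.001622 = +0.174275;  D = -0.149709+0.089213i
d^4_{2,1}: k∈[0..2] ⇒ -0.818803 +0.240948 -0.009454 = -0.587309;  D = -0.493380-0.318603i
d^4_{3,1}: k∈[0..1] ⇒ +0.371621 -0.036452 = +0.335169;  D = +0.037921-0.333017i
d^4_{4,1}: single k=0 term ⇒ -0.084999;  D = +0.079943-0.028876i
Y_4^{m'}(θ=1.3959,φ=0.6131) and Σ D·Y over m':
  (+0.0049+0.0010i)·(-0.3212-0.2646i)  (-0.0093-0.0339i)·(-0.0552-0.2005i)  (-0.1094+0.0976i)·(-0.0864+0.2406i)  (+0.3599+0.1448i)·(-0.1848+0.1300i)  (-0.0445-0.5744i)·(+0.2247+0.0000i)  (-0.1497+0.0892i)·(+0.1848+0.1300i)  (-0.4934-0.3186i)·(-0.0864-0.2406i)  (+0.0379-0.3330i)·(+0.0552-0.2005i)  (+0.0799-0.0289i)·(-0.3212+0.2646i)
Y_4^1(R⁻¹ n̂) = -0.273057+0.006073i

Re=-0.2731 Im=0.0061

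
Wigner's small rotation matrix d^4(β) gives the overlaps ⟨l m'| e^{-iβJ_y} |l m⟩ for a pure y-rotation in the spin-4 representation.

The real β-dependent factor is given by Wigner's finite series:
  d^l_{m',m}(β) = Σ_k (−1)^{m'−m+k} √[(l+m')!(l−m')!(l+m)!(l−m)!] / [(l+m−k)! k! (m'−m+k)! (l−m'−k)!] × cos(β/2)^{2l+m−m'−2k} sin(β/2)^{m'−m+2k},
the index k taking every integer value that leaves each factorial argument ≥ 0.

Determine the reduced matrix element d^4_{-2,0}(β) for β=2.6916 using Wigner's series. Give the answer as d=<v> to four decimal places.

d=0.3497

d^4_{-2,0}(β=2.6916) via Wigner's sum:
c=cos(2.6916/2)=0.223103, s=sin(2.6916/2)=0.974795; N=√[2·720·24·24]=910.735966
k∈{2,3,4} keeps every argument non-negative
  k=2: (−1)^0·910.7360/(96)·0.2231^6·0.9748^2 = +0.001112
  k=3: (−1)^1·910.7360/(36)·0.2231^4·0.9748^4 = -0.056593
  k=4: (−1)^2·910.7360/(96)·0.2231^2·0.9748^6 = +0.405145
d^4_{-2,0}(2.6916) = +0.001112 -0.056593 +0.405145 = +0.349664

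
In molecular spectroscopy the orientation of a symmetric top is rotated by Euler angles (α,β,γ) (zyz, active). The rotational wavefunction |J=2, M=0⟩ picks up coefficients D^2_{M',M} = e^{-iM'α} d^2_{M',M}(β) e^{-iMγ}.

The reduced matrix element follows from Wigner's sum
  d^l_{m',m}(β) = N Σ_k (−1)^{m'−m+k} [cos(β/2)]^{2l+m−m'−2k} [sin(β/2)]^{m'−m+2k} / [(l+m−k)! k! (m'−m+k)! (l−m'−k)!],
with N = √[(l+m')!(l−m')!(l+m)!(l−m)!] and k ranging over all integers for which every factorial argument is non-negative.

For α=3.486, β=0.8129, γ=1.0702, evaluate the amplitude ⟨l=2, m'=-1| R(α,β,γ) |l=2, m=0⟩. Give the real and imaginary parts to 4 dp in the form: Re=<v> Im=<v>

Split into d^2_{-1,0}(β=0.8129) × two z-phases.
c=cos(0.8129/2)=0.918530, s=sin(0.8129/2)=0.395351; N=√[1·6·2·2]=4.898979
k: max(0,(0)−(-1))=1 … min(2+(0),2−(-1))=2
  k=1: (−1)^0·4.8990/(2)·0.9185^3·0.3954^1 = +0.750479
  k=2: (−1)^1·4.8990/(2)·0.9185^1·0.3954^3 = -0.139033
d^2_{-1,0}(0.8129) = +0.750479 -0.139033 = +0.611446
D = (-0.941276-0.337639i)·(+0.611446)·(+1.000000+0.000000i) = -0.575540-0.206448i

Re=-0.5755 Im=-0.2064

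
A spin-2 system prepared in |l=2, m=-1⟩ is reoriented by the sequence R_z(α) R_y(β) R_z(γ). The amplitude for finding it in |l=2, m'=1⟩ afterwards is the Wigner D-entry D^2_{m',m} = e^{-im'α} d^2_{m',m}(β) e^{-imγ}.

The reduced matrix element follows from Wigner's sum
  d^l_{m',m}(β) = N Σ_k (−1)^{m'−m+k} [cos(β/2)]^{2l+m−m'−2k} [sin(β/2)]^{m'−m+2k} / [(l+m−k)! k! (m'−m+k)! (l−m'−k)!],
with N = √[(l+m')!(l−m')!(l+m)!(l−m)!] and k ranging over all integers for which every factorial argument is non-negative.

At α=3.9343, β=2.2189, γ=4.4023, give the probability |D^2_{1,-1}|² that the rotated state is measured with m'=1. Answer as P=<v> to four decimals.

First d^2_{1,-1}(β=2.2189), then the phase factors e^{-i(1)α} and e^{-i(-1)γ}:
Half-angle: c=0.445154, s=0.895454. N=√(6·1·1·6)=6.000000
k∈{0,1} keeps every argument non-negative
  k=0: (−1)^2·6.0000/(2)·0.4452^2·0.8955^2 = +0.476682
  k=1: (−1)^3·6.0000/(6)·0.4452^0·0.8955^4 = -0.642944
d^2_{1,-1}(2.2189) = +0.476682 -0.642944 = -0.166262
|D^2_{1,-1}|² = |d^2_{1,-1}(β)|² = (-0.166262)² = 0.027643 (the z-rotation phases have unit modulus)

P=0.0276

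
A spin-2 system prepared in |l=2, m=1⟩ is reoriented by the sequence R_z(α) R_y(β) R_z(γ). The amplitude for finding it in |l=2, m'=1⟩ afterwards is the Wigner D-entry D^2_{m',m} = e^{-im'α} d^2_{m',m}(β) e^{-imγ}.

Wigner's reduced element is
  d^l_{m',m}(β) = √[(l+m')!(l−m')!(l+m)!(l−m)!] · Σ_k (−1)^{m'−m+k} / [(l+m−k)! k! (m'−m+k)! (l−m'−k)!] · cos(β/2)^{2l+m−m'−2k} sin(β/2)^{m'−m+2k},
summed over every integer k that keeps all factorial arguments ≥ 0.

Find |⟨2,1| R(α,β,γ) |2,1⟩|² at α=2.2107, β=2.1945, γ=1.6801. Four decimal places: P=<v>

Split into d^2_{1,1}(β=2.1945) × two z-phases.
With c≡cos(β/2)=0.456045 and s≡sin(β/2)=0.889957, N=[6·1·6·1]^{1/2}=6.000000
The bounds max(0,m−m')=0 and min(l+m,l−m')=1 give 2 terms
  k=0: (−1)^0·6.0000/(6)·0.4560^4·0.8900^0 = +0.043255
  k=1: (−1)^1·6.0000/(2)·0.4560^2·0.8900^2 = -0.494168
d^2_{1,1}(2.1945) = +0.043255 -0.494168 = -0.450914
|D^2_{1,1}|² = |d^2_{1,1}(β)|² = (-0.450914)² = 0.203323 (the z-rotation phases have unit modulus)

P=0.2033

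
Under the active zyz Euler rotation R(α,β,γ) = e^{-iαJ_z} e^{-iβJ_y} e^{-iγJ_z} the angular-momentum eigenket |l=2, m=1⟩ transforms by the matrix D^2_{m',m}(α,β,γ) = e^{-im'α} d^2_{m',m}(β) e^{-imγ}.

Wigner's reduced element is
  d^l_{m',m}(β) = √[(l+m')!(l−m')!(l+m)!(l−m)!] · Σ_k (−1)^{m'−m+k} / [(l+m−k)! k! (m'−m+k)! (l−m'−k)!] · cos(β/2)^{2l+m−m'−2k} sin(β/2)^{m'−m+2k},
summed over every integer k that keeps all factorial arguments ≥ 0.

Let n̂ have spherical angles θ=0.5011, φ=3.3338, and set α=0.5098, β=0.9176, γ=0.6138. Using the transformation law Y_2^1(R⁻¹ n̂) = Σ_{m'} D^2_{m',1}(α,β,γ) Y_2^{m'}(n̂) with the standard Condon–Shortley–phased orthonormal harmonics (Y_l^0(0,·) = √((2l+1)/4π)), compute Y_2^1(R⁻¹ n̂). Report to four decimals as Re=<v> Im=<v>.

Re=0.0935 Im=-0.0901

Need the full column D^2_{m',1} for m'=−2..2 at α=0.5098, β=0.9176, γ=0.6138.
cos(β/2)=0.896585, sin(β/2)=0.442873
d^2_{-2,1}: single k=3 term ⇒ +0.155761;  D = +0.143111+0.061487i
d^2_{-1,1}: k∈[2..3] ⇒ +0.473000 -0.038469 = +0.434531;  D = +0.432183-0.045110i
d^2_{0,1}: k∈[1..2] ⇒ +0.781859 -0.190767 = +0.591092;  D = +0.483197-0.340456i
d^2_{1,1}: k∈[0..1] ⇒ +0.646197 -0.473000 = +0.173197;  D = +0.074897-0.156165i
d^2_{2,1}: single k=0 term ⇒ -0.638385;  D = +0.039939+0.637134i
Y_2^{m'}(θ=0.5011,φ=3.3338) and Σ D·Y over m':
  (+0.1431+0.0615i)·(+0.0826-0.0334i)  (+0.4322-0.0451i)·(-0.3195+0.0622i)  (+0.4832-0.3405i)·(+0.4124+0.0000i)  (+0.0749-0.1562i)·(+0.3195+0.0622i)  (+0.0399+0.6371i)·(+0.0826+0.0334i)
Y_2^1(R⁻¹ n̂) = +0.093529-0.090084i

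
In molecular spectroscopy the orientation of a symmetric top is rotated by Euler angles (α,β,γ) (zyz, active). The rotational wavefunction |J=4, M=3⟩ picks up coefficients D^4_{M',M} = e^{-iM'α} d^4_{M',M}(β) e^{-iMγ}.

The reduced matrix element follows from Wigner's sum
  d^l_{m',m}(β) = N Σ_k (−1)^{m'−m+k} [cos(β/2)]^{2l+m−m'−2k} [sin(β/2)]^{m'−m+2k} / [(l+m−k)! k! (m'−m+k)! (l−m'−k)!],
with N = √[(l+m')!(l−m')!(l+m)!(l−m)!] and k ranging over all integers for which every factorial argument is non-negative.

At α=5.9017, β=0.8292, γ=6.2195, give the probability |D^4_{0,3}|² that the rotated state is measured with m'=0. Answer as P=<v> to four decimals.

Split into d^4_{0,3}(β=0.8292) × two z-phases.
c=cos(0.8292/2)=0.915278, s=sin(0.8292/2)=0.402824; N=√[24·24·5040·1]=1703.830978
Admissible k: 3..4 (factorial args all ≥0)
  k=3: (−1)^0·1703.8310/(144)·0.9153^5·0.4028^3 = +0.496791
  k=4: (−1)^1·1703.8310/(144)·0.9153^3·0.4028^5 = -0.096227
d^4_{0,3}(0.8292) = +0.496791 -0.096227 = +0.400563
|D^4_{0,3}|² = |d^4_{0,3}(β)|² = (+0.400563)² = 0.160451 (the z-rotation phases have unit modulus)

P=0.1605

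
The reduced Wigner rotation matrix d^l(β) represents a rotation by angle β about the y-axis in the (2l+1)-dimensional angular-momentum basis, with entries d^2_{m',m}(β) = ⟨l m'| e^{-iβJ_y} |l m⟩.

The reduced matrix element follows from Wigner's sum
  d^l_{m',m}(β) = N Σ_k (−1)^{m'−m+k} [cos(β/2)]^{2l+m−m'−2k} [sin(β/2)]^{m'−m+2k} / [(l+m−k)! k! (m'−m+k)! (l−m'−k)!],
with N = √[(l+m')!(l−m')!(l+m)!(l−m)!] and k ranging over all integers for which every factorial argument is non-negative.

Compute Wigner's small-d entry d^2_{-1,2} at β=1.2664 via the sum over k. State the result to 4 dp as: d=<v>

d=0.3340

d^2_{-1,2}(β=1.2664) via Wigner's sum:
c=cos(1.2664/2)=0.806138, s=sin(1.2664/2)=0.591727; N=√[1·6·24·1]=12.000000
The bounds max(0,m−m')=3 and min(l+m,l−m')=3 give 1 term
  k=3: (−1)^0·12.0000/(6)·0.8061^1·0.5917^3 = +0.334045
d^2_{-1,2}(1.2664) = +0.334045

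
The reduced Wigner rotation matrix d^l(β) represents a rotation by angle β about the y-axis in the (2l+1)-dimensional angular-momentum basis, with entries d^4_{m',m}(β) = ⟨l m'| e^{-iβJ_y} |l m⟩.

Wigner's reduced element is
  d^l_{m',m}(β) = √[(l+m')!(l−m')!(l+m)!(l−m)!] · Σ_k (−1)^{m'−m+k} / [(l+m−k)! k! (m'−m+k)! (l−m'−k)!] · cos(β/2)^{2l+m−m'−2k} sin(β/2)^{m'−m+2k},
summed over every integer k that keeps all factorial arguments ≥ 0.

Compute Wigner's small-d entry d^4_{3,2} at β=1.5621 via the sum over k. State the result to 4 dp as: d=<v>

d=0.4676

d^4_{3,2}(β=1.5621) via Wigner's sum:
With c≡cos(β/2)=0.710175 and s≡sin(β/2)=0.704025, N=[5040·1·720·2]^{1/2}=2693.993318
k∈{0,1} keeps every argument non-negative
  k=0: (−1)^1·2693.9933/(720)·0.7102^7·0.7040^1 = -0.239999
  k=1: (−1)^2·2693.9933/(240)·0.7102^5·0.7040^3 = +0.707581
d^4_{3,2}(1.5621) = -0.239999 +0.707581 = +0.467583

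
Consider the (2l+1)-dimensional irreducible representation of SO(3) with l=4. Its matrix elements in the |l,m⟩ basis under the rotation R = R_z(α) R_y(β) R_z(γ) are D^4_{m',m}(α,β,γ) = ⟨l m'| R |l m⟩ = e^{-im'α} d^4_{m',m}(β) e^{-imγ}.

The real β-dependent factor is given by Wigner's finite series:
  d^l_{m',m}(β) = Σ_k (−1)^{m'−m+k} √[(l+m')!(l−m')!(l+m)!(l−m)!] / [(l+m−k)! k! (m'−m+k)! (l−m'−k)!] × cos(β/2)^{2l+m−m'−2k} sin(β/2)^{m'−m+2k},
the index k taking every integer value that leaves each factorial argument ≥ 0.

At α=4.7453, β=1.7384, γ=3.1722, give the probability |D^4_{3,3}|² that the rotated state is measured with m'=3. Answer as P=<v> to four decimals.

P=0.0703

First d^4_{3,3}(β=1.7384), then the phase factors e^{-i(3)α} and e^{-i(3)γ}:
Half-angle: c=0.645438, s=0.763813. N=√(5040·1·5040·1)=5040.000000
The bounds max(0,m−m')=0 and min(l+m,l−m')=1 give 2 terms
  k=0: (−1)^0·5040.0000/(5040)·0.6454^8·0.7638^0 = +0.030119
  k=1: (−1)^1·5040.0000/(720)·0.6454^6·0.7638^2 = -0.295256
d^4_{3,3}(1.7384) = +0.030119 -0.295256 = -0.265137
|D^4_{3,3}|² = |d^4_{3,3}(β)|² = (-0.265137)² = 0.070298 (the z-rotation phases have unit modulus)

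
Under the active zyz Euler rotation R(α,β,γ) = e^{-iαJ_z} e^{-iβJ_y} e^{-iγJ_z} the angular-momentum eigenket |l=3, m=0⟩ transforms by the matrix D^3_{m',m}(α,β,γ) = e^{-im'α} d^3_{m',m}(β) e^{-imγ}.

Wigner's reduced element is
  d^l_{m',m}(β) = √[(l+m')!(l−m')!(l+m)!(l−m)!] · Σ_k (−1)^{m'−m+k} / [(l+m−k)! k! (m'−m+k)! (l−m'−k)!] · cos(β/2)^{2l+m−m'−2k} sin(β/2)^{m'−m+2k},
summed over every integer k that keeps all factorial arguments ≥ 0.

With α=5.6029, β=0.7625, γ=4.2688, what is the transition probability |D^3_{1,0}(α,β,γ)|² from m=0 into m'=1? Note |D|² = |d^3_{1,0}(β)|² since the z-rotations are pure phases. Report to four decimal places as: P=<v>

P=0.2332

D^3_{1,0}(5.6029,0.7625,4.2688) = e^{-i·1·5.6029}·d^3_{1,0}(0.7625)·e^{-i·0·4.2688}. Compute d first:
Half-angle: c=0.928200, s=0.372081. N=√(24·2·6·6)=41.569219
k∈{0,1,2} keeps every argument non-negative
  k=0: (−1)^1·41.5692/(12)·0.9282^5·0.3721^1 = -0.888048
  k=1: (−1)^2·41.5692/(4)·0.9282^3·0.3721^3 = +0.428104
  k=2: (−1)^3·41.5692/(12)·0.9282^1·0.3721^5 = -0.022931
d^3_{1,0}(0.7625) = -0.888048 +0.428104 -0.022931 = -0.482875
|D^3_{1,0}|² = |d^3_{1,0}(β)|² = (-0.482875)² = 0.233168 (the z-rotation phases have unit modulus)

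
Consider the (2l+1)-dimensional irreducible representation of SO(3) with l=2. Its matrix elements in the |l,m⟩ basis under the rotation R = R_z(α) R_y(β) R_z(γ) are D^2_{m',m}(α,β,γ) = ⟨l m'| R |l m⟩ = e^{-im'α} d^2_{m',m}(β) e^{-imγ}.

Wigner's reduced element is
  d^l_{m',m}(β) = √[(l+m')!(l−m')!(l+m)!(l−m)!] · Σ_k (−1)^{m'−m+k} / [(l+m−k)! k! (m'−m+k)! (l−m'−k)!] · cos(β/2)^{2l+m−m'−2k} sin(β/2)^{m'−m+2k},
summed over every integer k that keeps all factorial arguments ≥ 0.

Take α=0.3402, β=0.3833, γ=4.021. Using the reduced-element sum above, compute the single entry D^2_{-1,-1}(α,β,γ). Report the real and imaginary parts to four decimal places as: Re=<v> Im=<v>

Re=-0.2834 Im=-0.7736

First d^2_{-1,-1}(β=0.3833), then the phase factors e^{-i(-1)α} and e^{-i(-1)γ}:
c=cos(0.3833/2)=0.981691, s=sin(0.3833/2)=0.190479; N=√[1·6·1·6]=6.000000
k: max(0,(-1)−(-1))=0 … min(2+(-1),2−(-1))=1
  k=0: (−1)^0·6.0000/(6)·0.9817^4·0.1905^0 = +0.928752
  k=1: (−1)^1·6.0000/(2)·0.9817^2·0.1905^2 = -0.104897
d^2_{-1,-1}(0.3833) = +0.928752 -0.104897 = +0.823854
D = (+0.942688+0.333676i)·(+0.823854)·(-0.637608-0.770361i) = -0.283418-0.773570i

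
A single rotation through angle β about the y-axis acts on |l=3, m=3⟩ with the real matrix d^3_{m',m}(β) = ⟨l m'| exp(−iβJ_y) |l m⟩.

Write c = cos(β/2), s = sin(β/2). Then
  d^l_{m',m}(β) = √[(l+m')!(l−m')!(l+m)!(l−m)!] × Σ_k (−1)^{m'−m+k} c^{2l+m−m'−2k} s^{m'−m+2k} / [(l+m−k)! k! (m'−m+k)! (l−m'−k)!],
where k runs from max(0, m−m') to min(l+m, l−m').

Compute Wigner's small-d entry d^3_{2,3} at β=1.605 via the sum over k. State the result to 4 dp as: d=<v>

d=0.2854

d^3_{2,3}(β=1.605) via Wigner's sum:
Half-angle: c=0.694911, s=0.719096. N=√(120·1·720·1)=293.938769
k∈{1} keeps every argument non-negative
  k=1: (−1)^0·293.9388/(120)·0.6949^5·0.7191^1 = +0.285436
d^3_{2,3}(1.605) = +0.285436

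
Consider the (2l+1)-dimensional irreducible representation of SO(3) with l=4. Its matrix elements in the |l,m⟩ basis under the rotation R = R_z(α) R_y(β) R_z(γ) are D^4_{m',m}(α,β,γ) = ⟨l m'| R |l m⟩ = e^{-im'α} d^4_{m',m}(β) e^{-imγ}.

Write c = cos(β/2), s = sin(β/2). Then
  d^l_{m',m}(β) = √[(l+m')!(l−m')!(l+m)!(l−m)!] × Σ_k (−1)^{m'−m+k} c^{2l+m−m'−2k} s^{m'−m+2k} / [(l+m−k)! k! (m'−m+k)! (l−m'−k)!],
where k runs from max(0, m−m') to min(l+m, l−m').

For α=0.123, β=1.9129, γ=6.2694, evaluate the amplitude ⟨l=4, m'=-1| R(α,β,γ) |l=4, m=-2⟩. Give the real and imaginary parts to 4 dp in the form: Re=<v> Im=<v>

Split into d^4_{-1,-2}(β=1.9129) × two z-phases.
Half-angle: c=0.576424, s=0.817150. N=√(6·120·2·720)=1018.233765
The bounds max(0,m−m')=0 and min(l+m,l−m')=2 give 3 terms
  k=0: (−1)^1·1018.2338/(240)·0.5764^7·0.8172^1 = -0.073305
  k=1: (−1)^2·1018.2338/(48)·0.5764^5·0.8172^3 = +0.736588
  k=2: (−1)^3·1018.2338/(72)·0.5764^3·0.8172^5 = -0.986853
d^4_{-1,-2}(1.9129) = -0.073305 +0.736588 -0.986853 = -0.323570
Phases: e^{-i·(-1)·0.123}=+0.992445+0.122690i, e^{-i·(-2)·6.2694}=+0.999620-0.027567i ⇒ D=-0.322098-0.030831i

Re=-0.3221 Im=-0.0308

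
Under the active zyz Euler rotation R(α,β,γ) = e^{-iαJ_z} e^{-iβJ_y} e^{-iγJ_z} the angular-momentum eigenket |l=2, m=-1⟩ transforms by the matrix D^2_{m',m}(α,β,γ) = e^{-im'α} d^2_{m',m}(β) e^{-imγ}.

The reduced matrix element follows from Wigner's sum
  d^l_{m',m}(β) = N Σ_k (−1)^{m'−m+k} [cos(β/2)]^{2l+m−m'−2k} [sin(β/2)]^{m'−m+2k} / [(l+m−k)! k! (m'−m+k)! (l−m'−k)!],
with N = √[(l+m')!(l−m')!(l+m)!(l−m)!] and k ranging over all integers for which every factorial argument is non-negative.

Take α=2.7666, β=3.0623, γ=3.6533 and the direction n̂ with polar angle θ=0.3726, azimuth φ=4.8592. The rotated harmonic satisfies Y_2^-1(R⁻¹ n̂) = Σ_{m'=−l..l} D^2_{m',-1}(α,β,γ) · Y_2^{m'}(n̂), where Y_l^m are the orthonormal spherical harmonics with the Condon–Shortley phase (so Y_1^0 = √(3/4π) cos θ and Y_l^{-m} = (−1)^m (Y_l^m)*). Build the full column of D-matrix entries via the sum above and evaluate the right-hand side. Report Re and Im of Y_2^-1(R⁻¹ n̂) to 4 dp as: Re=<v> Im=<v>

Need the full column D^2_{m',-1} for m'=−2..2 at α=2.7666, β=3.0623, γ=3.6533.
cos(β/2)=0.039636, sin(β/2)=0.999214
d^2_{-2,-1}: single k=1 term ⇒ +0.000124;  D = -0.000121+0.000029i
d^2_{-1,-1}: k∈[0..1] ⇒ +0.000002 -0.004706 = -0.004703;  D = -0.004659-0.000641i
d^2_{0,-1}: k∈[0..1] ⇒ -0.000152 +0.096859 = +0.096707;  D = -0.084320-0.047354i
d^2_{1,-1}: k∈[0..1] ⇒ +0.004706 -0.996860 = -0.992155;  D = -0.627015-0.768911i
d^2_{2,-1}: single k=0 term ⇒ -0.079085;  D = +0.024058+0.075337i
Y_2^{m'}(θ=0.3726,φ=4.8592) and Σ D·Y over m':
  (-0.0001+0.0000i)·(-0.0490+0.0148i)  (-0.0047-0.0006i)·(+0.0383+0.2591i)  (-0.0843-0.0474i)·(+0.5054+0.0000i)  (-0.6270-0.7689i)·(-0.0383+0.2591i)  (+0.0241+0.0753i)·(-0.0490-0.0148i)
Y_2^-1(R⁻¹ n̂) = +0.180583-0.162226i

Re=0.1806 Im=-0.1622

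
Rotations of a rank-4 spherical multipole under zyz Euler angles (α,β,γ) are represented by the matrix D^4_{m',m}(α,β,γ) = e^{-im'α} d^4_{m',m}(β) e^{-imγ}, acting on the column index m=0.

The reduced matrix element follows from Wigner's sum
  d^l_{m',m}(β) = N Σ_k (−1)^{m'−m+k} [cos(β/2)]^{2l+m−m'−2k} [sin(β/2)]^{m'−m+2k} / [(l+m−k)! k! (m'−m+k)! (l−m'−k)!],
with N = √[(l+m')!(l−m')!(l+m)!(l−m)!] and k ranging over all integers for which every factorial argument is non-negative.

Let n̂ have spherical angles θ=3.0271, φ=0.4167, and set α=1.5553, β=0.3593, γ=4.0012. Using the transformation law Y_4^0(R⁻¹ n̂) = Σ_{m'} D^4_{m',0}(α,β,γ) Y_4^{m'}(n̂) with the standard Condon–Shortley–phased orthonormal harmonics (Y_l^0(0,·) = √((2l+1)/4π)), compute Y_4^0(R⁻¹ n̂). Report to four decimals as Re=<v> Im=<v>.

Re=0.2456 Im=0.0000

Need the full column D^4_{m',0} for m'=−4..4 at α=1.5553, β=0.3593, γ=4.0012.
cos(β/2)=0.983906, sin(β/2)=0.178685
d^4_{-4,0}: single k=4 term ⇒ +0.007993;  D = +0.007978-0.000495i
d^4_{-3,0}: k∈[3..4] ⇒ +0.062244 -0.002053 = +0.060191;  D = -0.002797-0.060126i
d^4_{-2,0}: k∈[2..4] ⇒ +0.274803 -0.024169 +0.000299 = +0.250933;  D = -0.250812+0.007776i
d^4_{-1,0}: k∈[1..4] ⇒ +0.713312 -0.141156 +0.004656 -0.000026 = +0.576786;  D = +0.008938+0.576717i
d^4_{0,0}: k∈[0..4] ⇒ +0.878274 -0.463468 +0.034393 -0.000504 +0.000001 = +0.448696;  D = +0.448696+0.000000i
d^4_{1,0}: k∈[0..3] ⇒ -0.713312 +0.141156 -0.004656 +0.000026 = -0.576786;  D = -0.008938+0.576717i
d^4_{2,0}: k∈[0..2] ⇒ +0.274803 -0.024169 +0.000299 = +0.250933;  D = -0.250812-0.007776i
d^4_{3,0}: k∈[0..1] ⇒ -0.062244 +0.002053 = -0.060191;  D = +0.002797-0.060126i
d^4_{4,0}: single k=0 term ⇒ +0.007993;  D = +0.007978+0.000495i
Y_4^{m'}(θ=3.0271,φ=0.4167) and Σ D·Y over m':
  (+0.0080-0.0005i)·(-0.0000-0.0001i)  (-0.0028-0.0601i)·(-0.0006+0.0018i)  (-0.2508+0.0078i)·(+0.0173-0.0191i)  (+0.0089+0.5767i)·(-0.1919+0.0849i)  (+0.4487+0.0000i)·(+0.7917+0.0000i)  (-0.0089+0.5767i)·(+0.1919+0.0849i)  (-0.2508-0.0078i)·(+0.0173+0.0191i)  (+0.0028-0.0601i)·(+0.0006+0.0018i)  (+0.0080+0.0005i)·(-0.0000+0.0001i)
Y_4^0(R⁻¹ n̂) = +0.245633+0.000000i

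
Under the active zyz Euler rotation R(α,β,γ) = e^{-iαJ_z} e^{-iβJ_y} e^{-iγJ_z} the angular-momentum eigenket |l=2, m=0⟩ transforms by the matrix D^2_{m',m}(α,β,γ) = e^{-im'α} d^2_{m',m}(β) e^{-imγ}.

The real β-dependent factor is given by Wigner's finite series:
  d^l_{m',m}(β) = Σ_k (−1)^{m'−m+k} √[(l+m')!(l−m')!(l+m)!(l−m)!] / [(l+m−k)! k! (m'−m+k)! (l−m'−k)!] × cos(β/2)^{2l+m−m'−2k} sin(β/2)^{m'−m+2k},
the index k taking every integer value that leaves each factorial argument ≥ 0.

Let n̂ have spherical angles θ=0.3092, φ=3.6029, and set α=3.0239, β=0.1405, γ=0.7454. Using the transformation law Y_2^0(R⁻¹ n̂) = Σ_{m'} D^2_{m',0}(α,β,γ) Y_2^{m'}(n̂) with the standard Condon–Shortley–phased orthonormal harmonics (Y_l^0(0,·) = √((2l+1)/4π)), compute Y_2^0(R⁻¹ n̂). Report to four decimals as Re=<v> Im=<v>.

Need the full column D^2_{m',0} for m'=−2..2 at α=3.0239, β=0.1405, γ=0.7454.
cos(β/2)=0.997533, sin(β/2)=0.070192
d^2_{-2,0}: single k=2 term ⇒ +0.012009;  D = +0.011678-0.002801i
d^2_{-1,0}: k∈[1..2] ⇒ +0.170666 -0.000845 = +0.169821;  D = -0.168646+0.019941i
d^2_{0,0}: k∈[0..2] ⇒ +0.990170 -0.019611 +0.000024 = +0.970584;  D = +0.970584+0.000000i
d^2_{1,0}: k∈[0..1] ⇒ -0.170666 +0.000845 = -0.169821;  D = +0.168646+0.019941i
d^2_{2,0}: single k=0 term ⇒ +0.012009;  D = +0.011678+0.002801i
Y_2^{m'}(θ=0.3092,φ=3.6029) and Σ D·Y over m':
  (+0.0117-0.0028i)·(+0.0216-0.0285i)  (-0.1686+0.0199i)·(-0.2005+0.0997i)  (+0.9706+0.0000i)·(+0.5432+0.0000i)  (+0.1686+0.0199i)·(+0.2005+0.0997i)  (+0.0117+0.0028i)·(+0.0216+0.0285i)
Y_2^0(R⁻¹ n̂) = +0.591199+0.000000i

Re=0.5912 Im=0.0000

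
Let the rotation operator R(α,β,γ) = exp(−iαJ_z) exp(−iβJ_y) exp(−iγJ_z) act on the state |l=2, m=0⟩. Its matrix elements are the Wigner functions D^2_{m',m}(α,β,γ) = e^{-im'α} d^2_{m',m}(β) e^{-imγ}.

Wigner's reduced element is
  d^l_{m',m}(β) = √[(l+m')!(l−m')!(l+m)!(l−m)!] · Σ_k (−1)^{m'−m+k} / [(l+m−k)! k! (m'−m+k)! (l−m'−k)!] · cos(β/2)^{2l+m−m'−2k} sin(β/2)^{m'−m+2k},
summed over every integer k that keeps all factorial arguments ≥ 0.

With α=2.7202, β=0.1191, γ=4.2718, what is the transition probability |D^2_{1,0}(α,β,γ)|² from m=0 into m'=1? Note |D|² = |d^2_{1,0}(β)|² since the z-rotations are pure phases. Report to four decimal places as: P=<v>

Split into d^2_{1,0}(β=0.1191) × two z-phases.
With c≡cos(β/2)=0.998227 and s≡sin(β/2)=0.059515, N=[6·1·2·2]^{1/2}=4.898979
k∈{0,1} keeps every argument non-negative
  k=0: (−1)^1·4.8990/(2)·0.9982^3·0.0595^1 = -0.145007
  k=1: (−1)^2·4.8990/(2)·0.9982^1·0.0595^3 = +0.000515
d^2_{1,0}(0.1191) = -0.145007 +0.000515 = -0.144492
|D^2_{1,0}|² = |d^2_{1,0}(β)|² = (-0.144492)² = 0.020878 (the z-rotation phases have unit modulus)

P=0.0209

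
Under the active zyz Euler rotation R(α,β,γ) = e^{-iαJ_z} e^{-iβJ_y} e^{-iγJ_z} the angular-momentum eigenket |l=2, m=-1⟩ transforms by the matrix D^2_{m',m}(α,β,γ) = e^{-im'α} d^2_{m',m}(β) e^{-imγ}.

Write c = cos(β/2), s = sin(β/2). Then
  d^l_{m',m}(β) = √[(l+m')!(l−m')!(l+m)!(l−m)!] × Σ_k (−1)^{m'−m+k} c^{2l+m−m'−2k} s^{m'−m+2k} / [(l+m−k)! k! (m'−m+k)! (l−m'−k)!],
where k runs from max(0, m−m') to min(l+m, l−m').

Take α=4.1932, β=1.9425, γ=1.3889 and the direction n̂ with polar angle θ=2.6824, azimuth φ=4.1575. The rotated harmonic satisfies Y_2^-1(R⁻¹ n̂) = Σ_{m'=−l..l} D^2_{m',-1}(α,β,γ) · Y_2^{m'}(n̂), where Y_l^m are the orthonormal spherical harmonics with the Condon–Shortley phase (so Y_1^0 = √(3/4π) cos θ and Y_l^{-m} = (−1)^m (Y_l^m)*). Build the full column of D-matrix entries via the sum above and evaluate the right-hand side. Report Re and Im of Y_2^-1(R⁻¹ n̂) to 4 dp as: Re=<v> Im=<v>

Need the full column D^2_{m',-1} for m'=−2..2 at α=4.1932, β=1.9425, γ=1.3889.
cos(β/2)=0.564268, sin(β/2)=0.825592
d^2_{-2,-1}: single k=1 term ⇒ +0.296655;  D = -0.278616-0.101868i
d^2_{-1,-1}: k∈[0..1] ⇒ +0.101378 -0.651063 = -0.549685;  D = -0.420038+0.354573i
d^2_{0,-1}: k∈[0..1] ⇒ -0.363327 +0.777780 = +0.414454;  D = +0.074973+0.407616i
d^2_{1,-1}: k∈[0..1] ⇒ +0.651063 -0.464581 = +0.186482;  D = -0.175974-0.061713i
d^2_{2,-1}: single k=0 term ⇒ -0.635055;  D = -0.479811+0.416024i
Y_2^{m'}(θ=2.6824,φ=4.1575) and Σ D·Y over m':
  (-0.2786-0.1019i)·(-0.0338-0.0680i)  (-0.4200+0.3546i)·(+0.1617-0.2609i)  (+0.0750+0.4076i)·(+0.4449+0.0000i)  (-0.1760-0.0617i)·(-0.1617-0.2609i)  (-0.4798+0.4160i)·(-0.0338+0.0680i)
Y_2^-1(R⁻¹ n̂) = +0.060698+0.379885i

Re=0.0607 Im=0.3799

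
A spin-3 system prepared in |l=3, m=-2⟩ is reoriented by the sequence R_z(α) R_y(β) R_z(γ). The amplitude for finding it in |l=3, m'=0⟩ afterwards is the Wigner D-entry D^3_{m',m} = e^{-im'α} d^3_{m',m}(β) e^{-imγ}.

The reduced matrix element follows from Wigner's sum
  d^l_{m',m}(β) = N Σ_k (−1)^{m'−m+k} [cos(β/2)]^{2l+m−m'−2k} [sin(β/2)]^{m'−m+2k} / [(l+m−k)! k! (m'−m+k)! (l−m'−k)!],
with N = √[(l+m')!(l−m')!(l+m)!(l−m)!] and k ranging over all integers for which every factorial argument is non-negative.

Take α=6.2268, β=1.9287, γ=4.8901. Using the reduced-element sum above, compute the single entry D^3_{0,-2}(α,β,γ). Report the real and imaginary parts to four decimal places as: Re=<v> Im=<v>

Split into d^3_{0,-2}(β=1.9287) × two z-phases.
Half-angle: c=0.569951, s=0.821679. N=√(6·6·1·120)=65.726707
k: max(0,(-2)−(0))=0 … min(3+(-2),3−(0))=1
  k=0: (−1)^2·65.7267/(12)·0.5700^4·0.8217^2 = +0.390225
  k=1: (−1)^3·65.7267/(12)·0.5700^2·0.8217^4 = -0.811043
d^3_{0,-2}(1.9287) = +0.390225 -0.811043 = -0.420818
D = (+1.000000+0.000000i)·(-0.420818)·(-0.937500-0.347986i) = +0.394517+0.146439i

Re=0.3945 Im=0.1464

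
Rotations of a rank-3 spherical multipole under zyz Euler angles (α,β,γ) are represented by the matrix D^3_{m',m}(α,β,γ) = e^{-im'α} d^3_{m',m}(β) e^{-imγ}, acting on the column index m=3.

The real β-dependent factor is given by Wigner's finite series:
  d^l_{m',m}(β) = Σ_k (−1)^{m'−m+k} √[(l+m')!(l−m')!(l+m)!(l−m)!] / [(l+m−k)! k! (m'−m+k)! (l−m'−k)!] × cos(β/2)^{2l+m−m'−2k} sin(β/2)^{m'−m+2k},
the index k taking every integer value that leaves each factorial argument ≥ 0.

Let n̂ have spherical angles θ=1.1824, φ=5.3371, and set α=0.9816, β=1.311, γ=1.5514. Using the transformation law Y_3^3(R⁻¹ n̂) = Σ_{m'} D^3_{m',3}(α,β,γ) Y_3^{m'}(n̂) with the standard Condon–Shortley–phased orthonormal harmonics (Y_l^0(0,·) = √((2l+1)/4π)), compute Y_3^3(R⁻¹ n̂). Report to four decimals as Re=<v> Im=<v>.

Need the full column D^3_{m',3} for m'=−3..3 at α=0.9816, β=1.311, γ=1.5514.
cos(β/2)=0.792743, sin(β/2)=0.609556
d^3_{-3,3}: single k=6 term ⇒ +0.051296;  D = -0.007087-0.050804i
d^3_{-2,3}: single k=5 term ⇒ +0.163409;  D = -0.147099-0.071164i
d^3_{-1,3}: single k=4 term ⇒ +0.336019;  D = -0.289749+0.170161i
d^3_{0,3}: single k=3 term ⇒ +0.504606;  D = -0.029346+0.503752i
d^3_{1,3}: single k=2 term ⇒ +0.568333;  D = +0.453338+0.342763i
d^3_{2,3}: single k=1 term ⇒ +0.467468;  D = +0.441602-0.153342i
d^3_{3,3}: single k=0 term ⇒ +0.248196;  D = +0.062602-0.240172i
Y_3^{m'}(θ=1.1824,φ=5.3371) and Σ D·Y over m':
  (-0.0071-0.0508i)·(-0.3157+0.0988i)  (-0.1471-0.0712i)·(-0.1047+0.3146i)  (-0.2897+0.1702i)·(-0.0495-0.0686i)  (-0.0293+0.5038i)·(-0.3226+0.0000i)  (+0.4533+0.3428i)·(+0.0495-0.0686i)  (+0.4416-0.1533i)·(-0.1047-0.3146i)  (+0.0626-0.2402i)·(+0.3157+0.0988i)
Y_3^3(R⁻¹ n̂) = +0.075510-0.381170i

Re=0.0755 Im=-0.3812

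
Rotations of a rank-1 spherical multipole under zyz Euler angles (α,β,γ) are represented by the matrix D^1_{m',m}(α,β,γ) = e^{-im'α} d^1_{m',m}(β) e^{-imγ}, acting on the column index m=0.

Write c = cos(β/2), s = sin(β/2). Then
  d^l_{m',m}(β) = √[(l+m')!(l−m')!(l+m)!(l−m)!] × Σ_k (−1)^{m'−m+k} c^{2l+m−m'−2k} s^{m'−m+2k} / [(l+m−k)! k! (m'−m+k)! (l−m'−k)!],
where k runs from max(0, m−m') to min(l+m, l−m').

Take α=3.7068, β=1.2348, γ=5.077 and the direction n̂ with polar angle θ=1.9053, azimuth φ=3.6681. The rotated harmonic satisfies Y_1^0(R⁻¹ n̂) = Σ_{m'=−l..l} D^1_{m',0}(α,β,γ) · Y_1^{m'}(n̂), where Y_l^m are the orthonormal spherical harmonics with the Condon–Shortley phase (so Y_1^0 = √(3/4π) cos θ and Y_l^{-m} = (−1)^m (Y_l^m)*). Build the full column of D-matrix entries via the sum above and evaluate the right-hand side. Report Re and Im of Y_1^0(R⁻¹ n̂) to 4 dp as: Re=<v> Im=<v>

Need the full column D^1_{m',0} for m'=−1..1 at α=3.7068, β=1.2348, γ=5.077.
cos(β/2)=0.815386, sin(β/2)=0.578917
d^1_{-1,0}: single k=1 term ⇒ +0.667567;  D = -0.563745-0.357543i
d^1_{0,0}: k∈[0..1] ⇒ +0.664855 -0.335145 = +0.329710;  D = +0.329710+0.000000i
d^1_{1,0}: single k=0 term ⇒ -0.667567;  D = +0.563745-0.357543i
Y_1^{m'}(θ=1.9053,φ=3.6681) and Σ D·Y over m':
  (-0.5637-0.3575i)·(-0.2821+0.1640i)  (+0.3297+0.0000i)·(-0.1604+0.0000i)  (+0.5637-0.3575i)·(+0.2821+0.1640i)
Y_1^0(R⁻¹ n̂) = +0.382499+0.000000i

Re=0.3825 Im=0.0000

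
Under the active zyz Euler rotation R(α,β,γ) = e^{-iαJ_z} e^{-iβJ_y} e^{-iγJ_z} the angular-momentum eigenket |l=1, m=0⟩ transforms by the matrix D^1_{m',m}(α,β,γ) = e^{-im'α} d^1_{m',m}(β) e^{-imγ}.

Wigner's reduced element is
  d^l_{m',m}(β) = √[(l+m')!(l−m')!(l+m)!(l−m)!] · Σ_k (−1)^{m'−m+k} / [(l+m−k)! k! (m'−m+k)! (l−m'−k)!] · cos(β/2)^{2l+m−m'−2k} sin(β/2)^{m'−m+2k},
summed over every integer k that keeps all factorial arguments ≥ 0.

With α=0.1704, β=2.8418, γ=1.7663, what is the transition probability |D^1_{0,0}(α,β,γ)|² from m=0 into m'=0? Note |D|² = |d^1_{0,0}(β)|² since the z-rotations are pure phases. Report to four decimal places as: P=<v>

P=0.9128

D^1_{0,0}(0.1704,2.8418,1.7663) = e^{-i·0·0.1704}·d^1_{0,0}(2.8418)·e^{-i·0·1.7663}. Compute d first:
Half-angle: c=0.149336, s=0.988787. N=√(1·1·1·1)=1.000000
The bounds max(0,m−m')=0 and min(l+m,l−m')=1 give 2 terms
  k=0: (−1)^0·1.0000/(1)·0.1493^2·0.9888^0 = +0.022301
  k=1: (−1)^1·1.0000/(1)·0.1493^0·0.9888^2 = -0.977699
d^1_{0,0}(2.8418) = +0.022301 -0.977699 = -0.955398
|D^1_{0,0}|² = |d^1_{0,0}(β)|² = (-0.955398)² = 0.912785 (the z-rotation phases have unit modulus)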